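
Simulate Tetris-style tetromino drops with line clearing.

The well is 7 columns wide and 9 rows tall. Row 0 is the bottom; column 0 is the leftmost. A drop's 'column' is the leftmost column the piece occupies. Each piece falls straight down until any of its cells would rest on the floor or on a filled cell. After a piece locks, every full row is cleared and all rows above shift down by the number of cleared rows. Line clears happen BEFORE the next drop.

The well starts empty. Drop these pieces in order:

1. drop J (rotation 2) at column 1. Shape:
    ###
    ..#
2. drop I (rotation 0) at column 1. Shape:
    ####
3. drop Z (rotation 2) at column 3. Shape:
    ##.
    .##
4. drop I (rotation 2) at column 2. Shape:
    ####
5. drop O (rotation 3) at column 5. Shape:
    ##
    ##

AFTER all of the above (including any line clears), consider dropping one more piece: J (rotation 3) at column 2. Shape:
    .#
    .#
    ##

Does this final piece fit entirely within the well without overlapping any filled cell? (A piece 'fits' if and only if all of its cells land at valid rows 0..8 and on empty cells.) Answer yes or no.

Answer: yes

Derivation:
Drop 1: J rot2 at col 1 lands with bottom-row=0; cleared 0 line(s) (total 0); column heights now [0 2 2 2 0 0 0], max=2
Drop 2: I rot0 at col 1 lands with bottom-row=2; cleared 0 line(s) (total 0); column heights now [0 3 3 3 3 0 0], max=3
Drop 3: Z rot2 at col 3 lands with bottom-row=3; cleared 0 line(s) (total 0); column heights now [0 3 3 5 5 4 0], max=5
Drop 4: I rot2 at col 2 lands with bottom-row=5; cleared 0 line(s) (total 0); column heights now [0 3 6 6 6 6 0], max=6
Drop 5: O rot3 at col 5 lands with bottom-row=6; cleared 0 line(s) (total 0); column heights now [0 3 6 6 6 8 8], max=8
Test piece J rot3 at col 2 (width 2): heights before test = [0 3 6 6 6 8 8]; fits = True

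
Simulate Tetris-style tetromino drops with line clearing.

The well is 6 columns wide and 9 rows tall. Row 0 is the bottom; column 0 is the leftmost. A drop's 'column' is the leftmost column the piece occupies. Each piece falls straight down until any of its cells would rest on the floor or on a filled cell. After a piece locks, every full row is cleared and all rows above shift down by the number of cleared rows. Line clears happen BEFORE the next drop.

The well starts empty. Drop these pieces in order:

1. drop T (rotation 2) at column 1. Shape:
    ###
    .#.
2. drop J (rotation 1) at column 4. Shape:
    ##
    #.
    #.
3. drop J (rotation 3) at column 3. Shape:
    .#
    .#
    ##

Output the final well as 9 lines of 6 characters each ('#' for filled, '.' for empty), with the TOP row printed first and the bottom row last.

Answer: ......
......
......
....#.
....#.
...##.
....##
.####.
..#.#.

Derivation:
Drop 1: T rot2 at col 1 lands with bottom-row=0; cleared 0 line(s) (total 0); column heights now [0 2 2 2 0 0], max=2
Drop 2: J rot1 at col 4 lands with bottom-row=0; cleared 0 line(s) (total 0); column heights now [0 2 2 2 3 3], max=3
Drop 3: J rot3 at col 3 lands with bottom-row=3; cleared 0 line(s) (total 0); column heights now [0 2 2 4 6 3], max=6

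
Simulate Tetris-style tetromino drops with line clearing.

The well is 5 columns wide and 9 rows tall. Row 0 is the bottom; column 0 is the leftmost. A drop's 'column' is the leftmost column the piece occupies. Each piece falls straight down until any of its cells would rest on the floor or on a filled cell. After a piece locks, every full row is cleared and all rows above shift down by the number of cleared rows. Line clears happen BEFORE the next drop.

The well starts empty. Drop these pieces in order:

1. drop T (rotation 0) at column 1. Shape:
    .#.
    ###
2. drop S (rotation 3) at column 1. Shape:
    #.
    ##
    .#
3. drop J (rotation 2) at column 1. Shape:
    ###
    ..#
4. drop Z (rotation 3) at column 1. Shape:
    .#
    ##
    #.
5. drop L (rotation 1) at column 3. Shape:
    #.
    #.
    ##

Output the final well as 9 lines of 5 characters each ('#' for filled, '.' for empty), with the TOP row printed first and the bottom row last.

Drop 1: T rot0 at col 1 lands with bottom-row=0; cleared 0 line(s) (total 0); column heights now [0 1 2 1 0], max=2
Drop 2: S rot3 at col 1 lands with bottom-row=2; cleared 0 line(s) (total 0); column heights now [0 5 4 1 0], max=5
Drop 3: J rot2 at col 1 lands with bottom-row=4; cleared 0 line(s) (total 0); column heights now [0 6 6 6 0], max=6
Drop 4: Z rot3 at col 1 lands with bottom-row=6; cleared 0 line(s) (total 0); column heights now [0 8 9 6 0], max=9
Drop 5: L rot1 at col 3 lands with bottom-row=6; cleared 0 line(s) (total 0); column heights now [0 8 9 9 7], max=9

Answer: ..##.
.###.
.#.##
.###.
.#.#.
.##..
..#..
..#..
.###.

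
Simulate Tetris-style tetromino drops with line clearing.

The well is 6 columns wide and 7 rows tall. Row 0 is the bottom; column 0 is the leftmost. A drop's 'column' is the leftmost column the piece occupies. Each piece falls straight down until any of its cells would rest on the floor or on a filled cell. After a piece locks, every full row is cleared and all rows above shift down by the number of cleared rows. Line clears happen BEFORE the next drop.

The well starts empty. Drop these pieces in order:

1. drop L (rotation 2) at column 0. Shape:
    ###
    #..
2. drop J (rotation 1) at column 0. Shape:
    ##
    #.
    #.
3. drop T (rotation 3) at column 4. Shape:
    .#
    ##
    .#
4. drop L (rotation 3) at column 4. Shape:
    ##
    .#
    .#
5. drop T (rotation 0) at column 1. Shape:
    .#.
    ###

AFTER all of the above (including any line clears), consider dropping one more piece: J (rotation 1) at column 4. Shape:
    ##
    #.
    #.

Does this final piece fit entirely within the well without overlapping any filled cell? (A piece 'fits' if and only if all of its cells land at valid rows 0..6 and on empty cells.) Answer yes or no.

Answer: no

Derivation:
Drop 1: L rot2 at col 0 lands with bottom-row=0; cleared 0 line(s) (total 0); column heights now [2 2 2 0 0 0], max=2
Drop 2: J rot1 at col 0 lands with bottom-row=2; cleared 0 line(s) (total 0); column heights now [5 5 2 0 0 0], max=5
Drop 3: T rot3 at col 4 lands with bottom-row=0; cleared 0 line(s) (total 0); column heights now [5 5 2 0 2 3], max=5
Drop 4: L rot3 at col 4 lands with bottom-row=3; cleared 0 line(s) (total 0); column heights now [5 5 2 0 6 6], max=6
Drop 5: T rot0 at col 1 lands with bottom-row=5; cleared 0 line(s) (total 0); column heights now [5 6 7 6 6 6], max=7
Test piece J rot1 at col 4 (width 2): heights before test = [5 6 7 6 6 6]; fits = False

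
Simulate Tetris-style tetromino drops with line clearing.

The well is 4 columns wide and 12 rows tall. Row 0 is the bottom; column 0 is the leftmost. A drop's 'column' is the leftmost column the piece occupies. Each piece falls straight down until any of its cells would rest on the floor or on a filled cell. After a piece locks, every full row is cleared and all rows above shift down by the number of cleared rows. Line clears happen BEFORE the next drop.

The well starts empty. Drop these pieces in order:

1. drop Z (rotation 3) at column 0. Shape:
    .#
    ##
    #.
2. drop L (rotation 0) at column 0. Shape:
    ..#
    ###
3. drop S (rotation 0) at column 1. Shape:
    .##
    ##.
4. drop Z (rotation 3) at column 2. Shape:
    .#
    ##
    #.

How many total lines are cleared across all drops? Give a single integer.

Drop 1: Z rot3 at col 0 lands with bottom-row=0; cleared 0 line(s) (total 0); column heights now [2 3 0 0], max=3
Drop 2: L rot0 at col 0 lands with bottom-row=3; cleared 0 line(s) (total 0); column heights now [4 4 5 0], max=5
Drop 3: S rot0 at col 1 lands with bottom-row=5; cleared 0 line(s) (total 0); column heights now [4 6 7 7], max=7
Drop 4: Z rot3 at col 2 lands with bottom-row=7; cleared 0 line(s) (total 0); column heights now [4 6 9 10], max=10

Answer: 0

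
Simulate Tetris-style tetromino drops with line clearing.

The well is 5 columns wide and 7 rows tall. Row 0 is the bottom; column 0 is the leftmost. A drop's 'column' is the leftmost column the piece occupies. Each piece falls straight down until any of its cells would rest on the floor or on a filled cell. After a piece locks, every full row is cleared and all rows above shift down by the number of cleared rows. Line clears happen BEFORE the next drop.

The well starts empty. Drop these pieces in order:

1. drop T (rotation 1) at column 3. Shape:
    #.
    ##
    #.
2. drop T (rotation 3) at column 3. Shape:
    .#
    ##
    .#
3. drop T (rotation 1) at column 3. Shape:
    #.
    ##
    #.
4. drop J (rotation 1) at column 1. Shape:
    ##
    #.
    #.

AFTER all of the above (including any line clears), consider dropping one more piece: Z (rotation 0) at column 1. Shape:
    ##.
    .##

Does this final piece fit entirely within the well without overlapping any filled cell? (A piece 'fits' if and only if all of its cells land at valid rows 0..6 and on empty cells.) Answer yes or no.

Drop 1: T rot1 at col 3 lands with bottom-row=0; cleared 0 line(s) (total 0); column heights now [0 0 0 3 2], max=3
Drop 2: T rot3 at col 3 lands with bottom-row=2; cleared 0 line(s) (total 0); column heights now [0 0 0 4 5], max=5
Drop 3: T rot1 at col 3 lands with bottom-row=4; cleared 0 line(s) (total 0); column heights now [0 0 0 7 6], max=7
Drop 4: J rot1 at col 1 lands with bottom-row=0; cleared 0 line(s) (total 0); column heights now [0 3 3 7 6], max=7
Test piece Z rot0 at col 1 (width 3): heights before test = [0 3 3 7 6]; fits = False

Answer: no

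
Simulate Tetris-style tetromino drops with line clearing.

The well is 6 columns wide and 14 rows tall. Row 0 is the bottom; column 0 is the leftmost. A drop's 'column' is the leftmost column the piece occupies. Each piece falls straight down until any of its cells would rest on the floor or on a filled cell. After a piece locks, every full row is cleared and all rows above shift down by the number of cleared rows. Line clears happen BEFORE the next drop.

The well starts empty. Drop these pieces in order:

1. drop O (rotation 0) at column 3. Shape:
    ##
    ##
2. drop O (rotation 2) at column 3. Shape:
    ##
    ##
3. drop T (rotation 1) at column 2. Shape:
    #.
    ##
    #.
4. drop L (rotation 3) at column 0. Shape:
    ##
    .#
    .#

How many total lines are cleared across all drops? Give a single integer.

Answer: 0

Derivation:
Drop 1: O rot0 at col 3 lands with bottom-row=0; cleared 0 line(s) (total 0); column heights now [0 0 0 2 2 0], max=2
Drop 2: O rot2 at col 3 lands with bottom-row=2; cleared 0 line(s) (total 0); column heights now [0 0 0 4 4 0], max=4
Drop 3: T rot1 at col 2 lands with bottom-row=3; cleared 0 line(s) (total 0); column heights now [0 0 6 5 4 0], max=6
Drop 4: L rot3 at col 0 lands with bottom-row=0; cleared 0 line(s) (total 0); column heights now [3 3 6 5 4 0], max=6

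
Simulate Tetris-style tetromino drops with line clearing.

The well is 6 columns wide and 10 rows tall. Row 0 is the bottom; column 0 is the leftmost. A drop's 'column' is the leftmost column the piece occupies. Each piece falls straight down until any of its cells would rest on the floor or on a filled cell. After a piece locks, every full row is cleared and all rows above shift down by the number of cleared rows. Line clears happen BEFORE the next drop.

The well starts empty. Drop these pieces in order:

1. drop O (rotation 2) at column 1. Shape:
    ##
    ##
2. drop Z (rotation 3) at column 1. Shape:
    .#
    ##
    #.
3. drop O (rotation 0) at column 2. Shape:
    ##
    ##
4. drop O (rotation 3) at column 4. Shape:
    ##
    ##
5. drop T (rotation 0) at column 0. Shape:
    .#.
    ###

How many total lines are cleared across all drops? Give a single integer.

Drop 1: O rot2 at col 1 lands with bottom-row=0; cleared 0 line(s) (total 0); column heights now [0 2 2 0 0 0], max=2
Drop 2: Z rot3 at col 1 lands with bottom-row=2; cleared 0 line(s) (total 0); column heights now [0 4 5 0 0 0], max=5
Drop 3: O rot0 at col 2 lands with bottom-row=5; cleared 0 line(s) (total 0); column heights now [0 4 7 7 0 0], max=7
Drop 4: O rot3 at col 4 lands with bottom-row=0; cleared 0 line(s) (total 0); column heights now [0 4 7 7 2 2], max=7
Drop 5: T rot0 at col 0 lands with bottom-row=7; cleared 0 line(s) (total 0); column heights now [8 9 8 7 2 2], max=9

Answer: 0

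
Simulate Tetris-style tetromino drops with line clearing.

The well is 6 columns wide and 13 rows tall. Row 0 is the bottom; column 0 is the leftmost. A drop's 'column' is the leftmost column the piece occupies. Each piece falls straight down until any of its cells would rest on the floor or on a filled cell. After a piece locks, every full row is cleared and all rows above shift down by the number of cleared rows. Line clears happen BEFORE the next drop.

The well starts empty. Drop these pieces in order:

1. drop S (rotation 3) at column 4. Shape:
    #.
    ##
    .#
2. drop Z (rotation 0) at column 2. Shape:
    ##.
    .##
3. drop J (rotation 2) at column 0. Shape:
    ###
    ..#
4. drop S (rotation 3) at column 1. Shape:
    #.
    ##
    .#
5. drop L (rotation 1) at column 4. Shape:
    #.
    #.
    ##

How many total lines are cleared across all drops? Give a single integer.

Answer: 0

Derivation:
Drop 1: S rot3 at col 4 lands with bottom-row=0; cleared 0 line(s) (total 0); column heights now [0 0 0 0 3 2], max=3
Drop 2: Z rot0 at col 2 lands with bottom-row=3; cleared 0 line(s) (total 0); column heights now [0 0 5 5 4 2], max=5
Drop 3: J rot2 at col 0 lands with bottom-row=5; cleared 0 line(s) (total 0); column heights now [7 7 7 5 4 2], max=7
Drop 4: S rot3 at col 1 lands with bottom-row=7; cleared 0 line(s) (total 0); column heights now [7 10 9 5 4 2], max=10
Drop 5: L rot1 at col 4 lands with bottom-row=4; cleared 0 line(s) (total 0); column heights now [7 10 9 5 7 5], max=10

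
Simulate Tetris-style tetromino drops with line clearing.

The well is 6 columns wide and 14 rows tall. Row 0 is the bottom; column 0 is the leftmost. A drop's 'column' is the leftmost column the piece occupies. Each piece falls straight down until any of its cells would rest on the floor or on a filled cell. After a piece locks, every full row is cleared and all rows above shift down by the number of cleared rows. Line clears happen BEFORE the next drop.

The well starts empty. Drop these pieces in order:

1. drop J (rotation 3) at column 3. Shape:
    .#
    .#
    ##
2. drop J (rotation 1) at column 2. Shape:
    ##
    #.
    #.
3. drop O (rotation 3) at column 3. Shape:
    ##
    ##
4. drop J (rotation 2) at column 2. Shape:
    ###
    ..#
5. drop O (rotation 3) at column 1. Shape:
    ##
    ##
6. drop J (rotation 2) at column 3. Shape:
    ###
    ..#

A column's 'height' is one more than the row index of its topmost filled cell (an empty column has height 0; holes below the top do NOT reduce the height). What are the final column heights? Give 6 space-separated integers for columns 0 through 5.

Answer: 0 9 9 8 8 8

Derivation:
Drop 1: J rot3 at col 3 lands with bottom-row=0; cleared 0 line(s) (total 0); column heights now [0 0 0 1 3 0], max=3
Drop 2: J rot1 at col 2 lands with bottom-row=0; cleared 0 line(s) (total 0); column heights now [0 0 3 3 3 0], max=3
Drop 3: O rot3 at col 3 lands with bottom-row=3; cleared 0 line(s) (total 0); column heights now [0 0 3 5 5 0], max=5
Drop 4: J rot2 at col 2 lands with bottom-row=5; cleared 0 line(s) (total 0); column heights now [0 0 7 7 7 0], max=7
Drop 5: O rot3 at col 1 lands with bottom-row=7; cleared 0 line(s) (total 0); column heights now [0 9 9 7 7 0], max=9
Drop 6: J rot2 at col 3 lands with bottom-row=6; cleared 0 line(s) (total 0); column heights now [0 9 9 8 8 8], max=9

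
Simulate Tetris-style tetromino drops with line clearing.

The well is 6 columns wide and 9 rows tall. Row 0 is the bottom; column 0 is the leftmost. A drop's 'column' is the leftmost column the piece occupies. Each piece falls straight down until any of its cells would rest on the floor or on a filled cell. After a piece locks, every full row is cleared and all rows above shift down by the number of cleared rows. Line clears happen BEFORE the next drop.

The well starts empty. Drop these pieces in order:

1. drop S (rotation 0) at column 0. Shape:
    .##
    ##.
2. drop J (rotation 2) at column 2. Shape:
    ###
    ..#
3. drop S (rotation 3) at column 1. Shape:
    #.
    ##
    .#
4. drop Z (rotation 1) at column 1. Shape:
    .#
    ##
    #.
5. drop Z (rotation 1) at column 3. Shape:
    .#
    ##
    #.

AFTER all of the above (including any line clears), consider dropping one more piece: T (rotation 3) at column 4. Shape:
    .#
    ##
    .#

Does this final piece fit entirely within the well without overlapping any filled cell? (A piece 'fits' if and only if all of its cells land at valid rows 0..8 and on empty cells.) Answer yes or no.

Drop 1: S rot0 at col 0 lands with bottom-row=0; cleared 0 line(s) (total 0); column heights now [1 2 2 0 0 0], max=2
Drop 2: J rot2 at col 2 lands with bottom-row=1; cleared 0 line(s) (total 0); column heights now [1 2 3 3 3 0], max=3
Drop 3: S rot3 at col 1 lands with bottom-row=3; cleared 0 line(s) (total 0); column heights now [1 6 5 3 3 0], max=6
Drop 4: Z rot1 at col 1 lands with bottom-row=6; cleared 0 line(s) (total 0); column heights now [1 8 9 3 3 0], max=9
Drop 5: Z rot1 at col 3 lands with bottom-row=3; cleared 0 line(s) (total 0); column heights now [1 8 9 5 6 0], max=9
Test piece T rot3 at col 4 (width 2): heights before test = [1 8 9 5 6 0]; fits = True

Answer: yes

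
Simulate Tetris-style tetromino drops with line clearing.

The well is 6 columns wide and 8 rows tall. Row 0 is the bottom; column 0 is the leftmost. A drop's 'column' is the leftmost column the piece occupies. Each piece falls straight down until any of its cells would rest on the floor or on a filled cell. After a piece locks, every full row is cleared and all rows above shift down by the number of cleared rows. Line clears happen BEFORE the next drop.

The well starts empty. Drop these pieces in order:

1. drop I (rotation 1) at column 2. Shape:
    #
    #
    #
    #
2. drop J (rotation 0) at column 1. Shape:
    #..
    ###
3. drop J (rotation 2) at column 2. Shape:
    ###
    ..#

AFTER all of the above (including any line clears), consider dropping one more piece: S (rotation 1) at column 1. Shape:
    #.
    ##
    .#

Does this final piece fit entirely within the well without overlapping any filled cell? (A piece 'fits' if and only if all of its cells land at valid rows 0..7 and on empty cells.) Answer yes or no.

Answer: no

Derivation:
Drop 1: I rot1 at col 2 lands with bottom-row=0; cleared 0 line(s) (total 0); column heights now [0 0 4 0 0 0], max=4
Drop 2: J rot0 at col 1 lands with bottom-row=4; cleared 0 line(s) (total 0); column heights now [0 6 5 5 0 0], max=6
Drop 3: J rot2 at col 2 lands with bottom-row=4; cleared 0 line(s) (total 0); column heights now [0 6 6 6 6 0], max=6
Test piece S rot1 at col 1 (width 2): heights before test = [0 6 6 6 6 0]; fits = False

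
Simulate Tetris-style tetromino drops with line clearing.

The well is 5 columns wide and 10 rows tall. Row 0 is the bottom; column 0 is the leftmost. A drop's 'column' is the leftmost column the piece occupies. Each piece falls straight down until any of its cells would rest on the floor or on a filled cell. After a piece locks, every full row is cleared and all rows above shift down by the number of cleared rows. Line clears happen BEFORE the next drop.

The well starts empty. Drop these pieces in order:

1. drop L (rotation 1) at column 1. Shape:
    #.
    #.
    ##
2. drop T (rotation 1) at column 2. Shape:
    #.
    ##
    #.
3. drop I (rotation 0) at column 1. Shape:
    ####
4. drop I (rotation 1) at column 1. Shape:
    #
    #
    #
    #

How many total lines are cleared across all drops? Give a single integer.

Drop 1: L rot1 at col 1 lands with bottom-row=0; cleared 0 line(s) (total 0); column heights now [0 3 1 0 0], max=3
Drop 2: T rot1 at col 2 lands with bottom-row=1; cleared 0 line(s) (total 0); column heights now [0 3 4 3 0], max=4
Drop 3: I rot0 at col 1 lands with bottom-row=4; cleared 0 line(s) (total 0); column heights now [0 5 5 5 5], max=5
Drop 4: I rot1 at col 1 lands with bottom-row=5; cleared 0 line(s) (total 0); column heights now [0 9 5 5 5], max=9

Answer: 0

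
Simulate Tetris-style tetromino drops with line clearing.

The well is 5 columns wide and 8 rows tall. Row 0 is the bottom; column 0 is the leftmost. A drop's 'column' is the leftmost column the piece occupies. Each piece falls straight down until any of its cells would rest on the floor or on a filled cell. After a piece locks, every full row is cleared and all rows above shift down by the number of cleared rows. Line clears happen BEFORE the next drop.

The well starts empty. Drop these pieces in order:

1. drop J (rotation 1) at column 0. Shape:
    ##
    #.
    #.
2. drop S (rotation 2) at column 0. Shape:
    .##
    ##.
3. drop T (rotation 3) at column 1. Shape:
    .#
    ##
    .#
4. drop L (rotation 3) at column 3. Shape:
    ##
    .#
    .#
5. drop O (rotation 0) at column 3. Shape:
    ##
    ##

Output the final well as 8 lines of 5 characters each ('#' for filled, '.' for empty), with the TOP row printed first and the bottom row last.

Drop 1: J rot1 at col 0 lands with bottom-row=0; cleared 0 line(s) (total 0); column heights now [3 3 0 0 0], max=3
Drop 2: S rot2 at col 0 lands with bottom-row=3; cleared 0 line(s) (total 0); column heights now [4 5 5 0 0], max=5
Drop 3: T rot3 at col 1 lands with bottom-row=5; cleared 0 line(s) (total 0); column heights now [4 7 8 0 0], max=8
Drop 4: L rot3 at col 3 lands with bottom-row=0; cleared 0 line(s) (total 0); column heights now [4 7 8 3 3], max=8
Drop 5: O rot0 at col 3 lands with bottom-row=3; cleared 0 line(s) (total 0); column heights now [4 7 8 5 5], max=8

Answer: ..#..
.##..
..#..
.####
##.##
##.##
#...#
#...#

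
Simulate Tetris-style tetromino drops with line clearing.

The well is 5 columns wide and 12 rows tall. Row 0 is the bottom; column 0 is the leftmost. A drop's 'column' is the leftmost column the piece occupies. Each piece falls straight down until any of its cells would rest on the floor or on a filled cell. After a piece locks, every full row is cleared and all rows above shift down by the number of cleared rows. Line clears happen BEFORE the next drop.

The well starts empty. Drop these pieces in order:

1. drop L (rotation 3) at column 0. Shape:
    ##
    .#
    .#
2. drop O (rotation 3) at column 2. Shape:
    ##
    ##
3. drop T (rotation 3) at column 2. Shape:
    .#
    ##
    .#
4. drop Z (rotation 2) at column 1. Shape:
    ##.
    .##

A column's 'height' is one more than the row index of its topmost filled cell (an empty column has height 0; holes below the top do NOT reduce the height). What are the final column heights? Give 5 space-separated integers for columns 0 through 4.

Answer: 3 7 7 6 0

Derivation:
Drop 1: L rot3 at col 0 lands with bottom-row=0; cleared 0 line(s) (total 0); column heights now [3 3 0 0 0], max=3
Drop 2: O rot3 at col 2 lands with bottom-row=0; cleared 0 line(s) (total 0); column heights now [3 3 2 2 0], max=3
Drop 3: T rot3 at col 2 lands with bottom-row=2; cleared 0 line(s) (total 0); column heights now [3 3 4 5 0], max=5
Drop 4: Z rot2 at col 1 lands with bottom-row=5; cleared 0 line(s) (total 0); column heights now [3 7 7 6 0], max=7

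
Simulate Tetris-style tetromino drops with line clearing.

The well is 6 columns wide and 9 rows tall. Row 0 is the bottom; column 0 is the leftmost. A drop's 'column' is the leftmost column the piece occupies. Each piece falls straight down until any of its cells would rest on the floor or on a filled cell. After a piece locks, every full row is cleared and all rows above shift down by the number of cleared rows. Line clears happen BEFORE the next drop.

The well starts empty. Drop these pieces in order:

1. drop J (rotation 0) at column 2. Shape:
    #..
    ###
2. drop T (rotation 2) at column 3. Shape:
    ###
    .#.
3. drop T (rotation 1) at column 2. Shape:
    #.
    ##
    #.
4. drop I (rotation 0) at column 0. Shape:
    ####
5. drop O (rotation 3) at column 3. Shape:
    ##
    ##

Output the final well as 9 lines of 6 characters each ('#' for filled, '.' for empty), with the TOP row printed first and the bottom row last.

Answer: ......
...##.
...##.
####..
..#...
..##..
..####
..#.#.
..###.

Derivation:
Drop 1: J rot0 at col 2 lands with bottom-row=0; cleared 0 line(s) (total 0); column heights now [0 0 2 1 1 0], max=2
Drop 2: T rot2 at col 3 lands with bottom-row=1; cleared 0 line(s) (total 0); column heights now [0 0 2 3 3 3], max=3
Drop 3: T rot1 at col 2 lands with bottom-row=2; cleared 0 line(s) (total 0); column heights now [0 0 5 4 3 3], max=5
Drop 4: I rot0 at col 0 lands with bottom-row=5; cleared 0 line(s) (total 0); column heights now [6 6 6 6 3 3], max=6
Drop 5: O rot3 at col 3 lands with bottom-row=6; cleared 0 line(s) (total 0); column heights now [6 6 6 8 8 3], max=8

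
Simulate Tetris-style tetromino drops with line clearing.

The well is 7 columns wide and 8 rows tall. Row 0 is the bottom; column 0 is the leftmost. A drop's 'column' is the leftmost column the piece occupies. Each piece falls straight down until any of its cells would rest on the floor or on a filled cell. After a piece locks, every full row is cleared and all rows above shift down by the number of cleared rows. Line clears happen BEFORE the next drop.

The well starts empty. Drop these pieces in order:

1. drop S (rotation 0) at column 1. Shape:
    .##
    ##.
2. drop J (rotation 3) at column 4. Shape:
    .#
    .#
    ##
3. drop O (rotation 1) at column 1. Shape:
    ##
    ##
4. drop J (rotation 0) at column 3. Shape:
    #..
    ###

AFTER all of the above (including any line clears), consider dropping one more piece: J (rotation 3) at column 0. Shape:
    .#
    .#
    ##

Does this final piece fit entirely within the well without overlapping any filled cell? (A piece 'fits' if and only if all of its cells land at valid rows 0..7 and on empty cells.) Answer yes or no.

Drop 1: S rot0 at col 1 lands with bottom-row=0; cleared 0 line(s) (total 0); column heights now [0 1 2 2 0 0 0], max=2
Drop 2: J rot3 at col 4 lands with bottom-row=0; cleared 0 line(s) (total 0); column heights now [0 1 2 2 1 3 0], max=3
Drop 3: O rot1 at col 1 lands with bottom-row=2; cleared 0 line(s) (total 0); column heights now [0 4 4 2 1 3 0], max=4
Drop 4: J rot0 at col 3 lands with bottom-row=3; cleared 0 line(s) (total 0); column heights now [0 4 4 5 4 4 0], max=5
Test piece J rot3 at col 0 (width 2): heights before test = [0 4 4 5 4 4 0]; fits = True

Answer: yes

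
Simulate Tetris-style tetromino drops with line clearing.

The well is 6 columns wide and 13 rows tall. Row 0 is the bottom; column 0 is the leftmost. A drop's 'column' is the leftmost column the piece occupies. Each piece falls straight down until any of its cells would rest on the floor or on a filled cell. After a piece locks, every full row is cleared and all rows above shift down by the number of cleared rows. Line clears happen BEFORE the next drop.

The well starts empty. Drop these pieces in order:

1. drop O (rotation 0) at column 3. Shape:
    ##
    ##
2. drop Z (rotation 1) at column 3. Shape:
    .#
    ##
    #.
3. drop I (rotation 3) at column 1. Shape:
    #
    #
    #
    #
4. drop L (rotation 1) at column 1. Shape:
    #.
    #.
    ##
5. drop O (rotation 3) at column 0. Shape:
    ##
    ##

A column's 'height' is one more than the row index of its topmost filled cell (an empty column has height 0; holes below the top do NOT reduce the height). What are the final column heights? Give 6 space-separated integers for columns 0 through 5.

Answer: 9 9 5 4 5 0

Derivation:
Drop 1: O rot0 at col 3 lands with bottom-row=0; cleared 0 line(s) (total 0); column heights now [0 0 0 2 2 0], max=2
Drop 2: Z rot1 at col 3 lands with bottom-row=2; cleared 0 line(s) (total 0); column heights now [0 0 0 4 5 0], max=5
Drop 3: I rot3 at col 1 lands with bottom-row=0; cleared 0 line(s) (total 0); column heights now [0 4 0 4 5 0], max=5
Drop 4: L rot1 at col 1 lands with bottom-row=4; cleared 0 line(s) (total 0); column heights now [0 7 5 4 5 0], max=7
Drop 5: O rot3 at col 0 lands with bottom-row=7; cleared 0 line(s) (total 0); column heights now [9 9 5 4 5 0], max=9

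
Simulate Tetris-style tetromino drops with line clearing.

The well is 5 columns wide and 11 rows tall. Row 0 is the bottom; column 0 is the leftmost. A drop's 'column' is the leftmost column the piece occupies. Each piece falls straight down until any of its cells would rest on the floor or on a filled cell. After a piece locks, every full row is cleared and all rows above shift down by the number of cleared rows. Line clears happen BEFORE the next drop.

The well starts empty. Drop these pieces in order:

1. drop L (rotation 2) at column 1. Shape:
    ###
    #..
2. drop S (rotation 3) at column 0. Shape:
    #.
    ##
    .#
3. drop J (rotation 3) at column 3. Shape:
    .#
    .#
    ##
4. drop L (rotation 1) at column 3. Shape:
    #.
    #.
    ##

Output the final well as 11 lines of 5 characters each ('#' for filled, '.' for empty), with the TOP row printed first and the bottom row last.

Answer: .....
.....
.....
...#.
...#.
...##
#...#
##..#
.#.##
.###.
.#...

Derivation:
Drop 1: L rot2 at col 1 lands with bottom-row=0; cleared 0 line(s) (total 0); column heights now [0 2 2 2 0], max=2
Drop 2: S rot3 at col 0 lands with bottom-row=2; cleared 0 line(s) (total 0); column heights now [5 4 2 2 0], max=5
Drop 3: J rot3 at col 3 lands with bottom-row=2; cleared 0 line(s) (total 0); column heights now [5 4 2 3 5], max=5
Drop 4: L rot1 at col 3 lands with bottom-row=5; cleared 0 line(s) (total 0); column heights now [5 4 2 8 6], max=8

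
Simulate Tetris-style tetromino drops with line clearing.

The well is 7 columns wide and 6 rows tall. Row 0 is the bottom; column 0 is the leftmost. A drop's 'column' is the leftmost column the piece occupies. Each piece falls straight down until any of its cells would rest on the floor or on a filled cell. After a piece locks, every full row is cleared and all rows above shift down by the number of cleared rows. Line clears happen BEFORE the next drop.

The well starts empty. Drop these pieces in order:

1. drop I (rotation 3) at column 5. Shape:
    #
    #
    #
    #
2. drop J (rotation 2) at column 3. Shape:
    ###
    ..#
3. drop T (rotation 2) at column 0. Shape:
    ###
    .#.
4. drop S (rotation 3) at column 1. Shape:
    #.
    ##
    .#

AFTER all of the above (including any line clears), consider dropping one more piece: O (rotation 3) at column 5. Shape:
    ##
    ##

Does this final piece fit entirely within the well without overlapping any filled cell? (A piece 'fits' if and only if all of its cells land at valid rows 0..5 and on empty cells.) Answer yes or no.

Answer: no

Derivation:
Drop 1: I rot3 at col 5 lands with bottom-row=0; cleared 0 line(s) (total 0); column heights now [0 0 0 0 0 4 0], max=4
Drop 2: J rot2 at col 3 lands with bottom-row=4; cleared 0 line(s) (total 0); column heights now [0 0 0 6 6 6 0], max=6
Drop 3: T rot2 at col 0 lands with bottom-row=0; cleared 0 line(s) (total 0); column heights now [2 2 2 6 6 6 0], max=6
Drop 4: S rot3 at col 1 lands with bottom-row=2; cleared 0 line(s) (total 0); column heights now [2 5 4 6 6 6 0], max=6
Test piece O rot3 at col 5 (width 2): heights before test = [2 5 4 6 6 6 0]; fits = False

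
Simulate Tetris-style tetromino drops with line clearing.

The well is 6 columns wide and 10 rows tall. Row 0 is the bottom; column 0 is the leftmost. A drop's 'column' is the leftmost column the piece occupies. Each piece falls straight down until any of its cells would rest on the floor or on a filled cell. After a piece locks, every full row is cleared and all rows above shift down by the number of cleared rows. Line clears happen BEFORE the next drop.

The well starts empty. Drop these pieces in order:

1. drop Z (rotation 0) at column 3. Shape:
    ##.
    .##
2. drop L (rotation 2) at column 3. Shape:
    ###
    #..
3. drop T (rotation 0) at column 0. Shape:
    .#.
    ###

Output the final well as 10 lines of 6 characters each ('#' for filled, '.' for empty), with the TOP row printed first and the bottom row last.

Answer: ......
......
......
......
......
......
...###
...#..
.#.##.
###.##

Derivation:
Drop 1: Z rot0 at col 3 lands with bottom-row=0; cleared 0 line(s) (total 0); column heights now [0 0 0 2 2 1], max=2
Drop 2: L rot2 at col 3 lands with bottom-row=2; cleared 0 line(s) (total 0); column heights now [0 0 0 4 4 4], max=4
Drop 3: T rot0 at col 0 lands with bottom-row=0; cleared 0 line(s) (total 0); column heights now [1 2 1 4 4 4], max=4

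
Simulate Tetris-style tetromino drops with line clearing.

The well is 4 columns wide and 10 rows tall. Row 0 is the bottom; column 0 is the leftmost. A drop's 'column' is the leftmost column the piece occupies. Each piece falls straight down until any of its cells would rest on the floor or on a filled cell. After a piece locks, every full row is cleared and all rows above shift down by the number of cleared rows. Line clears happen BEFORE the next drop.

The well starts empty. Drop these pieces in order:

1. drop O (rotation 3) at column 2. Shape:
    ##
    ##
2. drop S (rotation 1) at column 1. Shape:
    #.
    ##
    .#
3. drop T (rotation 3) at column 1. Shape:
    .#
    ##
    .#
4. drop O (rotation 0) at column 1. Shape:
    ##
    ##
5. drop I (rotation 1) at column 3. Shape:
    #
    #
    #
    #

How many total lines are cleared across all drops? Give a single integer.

Drop 1: O rot3 at col 2 lands with bottom-row=0; cleared 0 line(s) (total 0); column heights now [0 0 2 2], max=2
Drop 2: S rot1 at col 1 lands with bottom-row=2; cleared 0 line(s) (total 0); column heights now [0 5 4 2], max=5
Drop 3: T rot3 at col 1 lands with bottom-row=4; cleared 0 line(s) (total 0); column heights now [0 6 7 2], max=7
Drop 4: O rot0 at col 1 lands with bottom-row=7; cleared 0 line(s) (total 0); column heights now [0 9 9 2], max=9
Drop 5: I rot1 at col 3 lands with bottom-row=2; cleared 0 line(s) (total 0); column heights now [0 9 9 6], max=9

Answer: 0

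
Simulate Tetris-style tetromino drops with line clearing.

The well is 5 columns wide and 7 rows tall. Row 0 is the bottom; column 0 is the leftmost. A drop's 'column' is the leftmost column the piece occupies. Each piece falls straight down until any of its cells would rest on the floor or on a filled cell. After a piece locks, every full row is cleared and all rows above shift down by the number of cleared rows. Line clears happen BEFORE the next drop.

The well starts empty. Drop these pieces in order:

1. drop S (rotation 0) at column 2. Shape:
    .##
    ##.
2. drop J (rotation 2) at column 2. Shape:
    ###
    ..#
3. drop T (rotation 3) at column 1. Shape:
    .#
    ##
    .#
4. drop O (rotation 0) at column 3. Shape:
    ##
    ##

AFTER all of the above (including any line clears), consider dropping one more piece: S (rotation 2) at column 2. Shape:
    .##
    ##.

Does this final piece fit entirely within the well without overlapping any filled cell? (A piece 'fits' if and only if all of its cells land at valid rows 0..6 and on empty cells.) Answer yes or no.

Drop 1: S rot0 at col 2 lands with bottom-row=0; cleared 0 line(s) (total 0); column heights now [0 0 1 2 2], max=2
Drop 2: J rot2 at col 2 lands with bottom-row=2; cleared 0 line(s) (total 0); column heights now [0 0 4 4 4], max=4
Drop 3: T rot3 at col 1 lands with bottom-row=4; cleared 0 line(s) (total 0); column heights now [0 6 7 4 4], max=7
Drop 4: O rot0 at col 3 lands with bottom-row=4; cleared 0 line(s) (total 0); column heights now [0 6 7 6 6], max=7
Test piece S rot2 at col 2 (width 3): heights before test = [0 6 7 6 6]; fits = False

Answer: no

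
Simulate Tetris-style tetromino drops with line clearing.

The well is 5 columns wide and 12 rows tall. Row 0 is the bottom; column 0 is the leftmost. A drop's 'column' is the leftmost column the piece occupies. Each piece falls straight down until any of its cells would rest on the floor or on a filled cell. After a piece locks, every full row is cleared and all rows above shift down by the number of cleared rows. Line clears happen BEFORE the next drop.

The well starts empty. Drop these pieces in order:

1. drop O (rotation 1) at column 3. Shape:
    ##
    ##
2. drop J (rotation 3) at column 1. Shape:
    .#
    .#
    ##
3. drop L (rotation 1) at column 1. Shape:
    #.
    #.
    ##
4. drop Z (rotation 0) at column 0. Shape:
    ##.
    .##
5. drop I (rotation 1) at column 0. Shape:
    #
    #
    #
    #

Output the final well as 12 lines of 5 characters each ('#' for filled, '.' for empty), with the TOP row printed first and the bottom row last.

Drop 1: O rot1 at col 3 lands with bottom-row=0; cleared 0 line(s) (total 0); column heights now [0 0 0 2 2], max=2
Drop 2: J rot3 at col 1 lands with bottom-row=0; cleared 0 line(s) (total 0); column heights now [0 1 3 2 2], max=3
Drop 3: L rot1 at col 1 lands with bottom-row=3; cleared 0 line(s) (total 0); column heights now [0 6 4 2 2], max=6
Drop 4: Z rot0 at col 0 lands with bottom-row=6; cleared 0 line(s) (total 0); column heights now [8 8 7 2 2], max=8
Drop 5: I rot1 at col 0 lands with bottom-row=8; cleared 0 line(s) (total 0); column heights now [12 8 7 2 2], max=12

Answer: #....
#....
#....
#....
##...
.##..
.#...
.#...
.##..
..#..
..###
.####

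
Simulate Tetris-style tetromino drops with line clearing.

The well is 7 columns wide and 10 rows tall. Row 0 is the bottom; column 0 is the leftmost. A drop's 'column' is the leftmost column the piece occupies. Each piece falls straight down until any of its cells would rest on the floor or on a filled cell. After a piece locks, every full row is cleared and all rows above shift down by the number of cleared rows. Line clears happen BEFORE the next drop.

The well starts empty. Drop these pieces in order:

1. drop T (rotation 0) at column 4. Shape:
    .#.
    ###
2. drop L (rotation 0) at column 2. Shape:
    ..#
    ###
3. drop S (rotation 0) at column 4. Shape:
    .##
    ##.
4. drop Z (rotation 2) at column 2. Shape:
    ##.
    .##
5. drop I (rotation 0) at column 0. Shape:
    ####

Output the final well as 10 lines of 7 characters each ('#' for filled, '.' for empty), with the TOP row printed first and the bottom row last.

Answer: .......
.......
.......
####...
..##...
...####
....##.
....#..
..####.
....###

Derivation:
Drop 1: T rot0 at col 4 lands with bottom-row=0; cleared 0 line(s) (total 0); column heights now [0 0 0 0 1 2 1], max=2
Drop 2: L rot0 at col 2 lands with bottom-row=1; cleared 0 line(s) (total 0); column heights now [0 0 2 2 3 2 1], max=3
Drop 3: S rot0 at col 4 lands with bottom-row=3; cleared 0 line(s) (total 0); column heights now [0 0 2 2 4 5 5], max=5
Drop 4: Z rot2 at col 2 lands with bottom-row=4; cleared 0 line(s) (total 0); column heights now [0 0 6 6 5 5 5], max=6
Drop 5: I rot0 at col 0 lands with bottom-row=6; cleared 0 line(s) (total 0); column heights now [7 7 7 7 5 5 5], max=7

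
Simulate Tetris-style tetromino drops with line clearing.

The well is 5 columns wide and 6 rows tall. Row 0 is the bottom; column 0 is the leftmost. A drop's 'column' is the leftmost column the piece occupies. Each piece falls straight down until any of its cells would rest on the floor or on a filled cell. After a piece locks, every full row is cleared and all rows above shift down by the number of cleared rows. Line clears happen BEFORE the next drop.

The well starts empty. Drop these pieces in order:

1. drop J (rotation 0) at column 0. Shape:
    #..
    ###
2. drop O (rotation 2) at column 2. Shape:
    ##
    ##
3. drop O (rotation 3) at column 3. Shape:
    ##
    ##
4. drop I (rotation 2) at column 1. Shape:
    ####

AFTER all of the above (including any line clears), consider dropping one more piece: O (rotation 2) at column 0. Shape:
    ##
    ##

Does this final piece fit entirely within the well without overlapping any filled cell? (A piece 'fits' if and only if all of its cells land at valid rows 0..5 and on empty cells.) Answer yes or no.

Drop 1: J rot0 at col 0 lands with bottom-row=0; cleared 0 line(s) (total 0); column heights now [2 1 1 0 0], max=2
Drop 2: O rot2 at col 2 lands with bottom-row=1; cleared 0 line(s) (total 0); column heights now [2 1 3 3 0], max=3
Drop 3: O rot3 at col 3 lands with bottom-row=3; cleared 0 line(s) (total 0); column heights now [2 1 3 5 5], max=5
Drop 4: I rot2 at col 1 lands with bottom-row=5; cleared 0 line(s) (total 0); column heights now [2 6 6 6 6], max=6
Test piece O rot2 at col 0 (width 2): heights before test = [2 6 6 6 6]; fits = False

Answer: no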